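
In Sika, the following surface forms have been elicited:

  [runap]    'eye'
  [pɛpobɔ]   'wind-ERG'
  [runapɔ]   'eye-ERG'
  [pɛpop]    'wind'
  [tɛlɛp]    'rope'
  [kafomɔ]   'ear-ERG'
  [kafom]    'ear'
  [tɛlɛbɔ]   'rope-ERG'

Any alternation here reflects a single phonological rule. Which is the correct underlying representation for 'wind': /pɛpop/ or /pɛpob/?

The stem for 'wind' ends in [p] in [pɛpop] but [b] in [pɛpobɔ].
Compare 'eye', with invariant [p] in [runap] and [runapɔ]: an analysis with underlying /p/ and a rule producing [b] before the ERG suffix would wrongly predict alternation here too.
The alternation reflects word-final obstruent devoicing: voiced obstruents become voiceless word-finally. /b/ is underlying.

/pɛpob/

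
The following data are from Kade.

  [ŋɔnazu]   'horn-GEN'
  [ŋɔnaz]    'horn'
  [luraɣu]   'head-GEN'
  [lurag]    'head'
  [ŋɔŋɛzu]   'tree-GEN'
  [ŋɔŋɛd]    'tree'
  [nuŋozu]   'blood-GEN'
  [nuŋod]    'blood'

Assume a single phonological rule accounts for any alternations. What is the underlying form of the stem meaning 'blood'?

/nuŋod/

'blood' shows [z] ~ [d] at the end of the stem ([nuŋozu] vs [nuŋod]).
The stem 'horn' ([ŋɔnazu], [ŋɔnaz]) shows [z] unchanged in both environments, so [z] cannot be basic with [d] derived in isolation.
Therefore /d/ is basic and [z] is derived by intervocalic spirantization (voiced stops become fricatives between vowels).
So 'blood' = /nuŋod/.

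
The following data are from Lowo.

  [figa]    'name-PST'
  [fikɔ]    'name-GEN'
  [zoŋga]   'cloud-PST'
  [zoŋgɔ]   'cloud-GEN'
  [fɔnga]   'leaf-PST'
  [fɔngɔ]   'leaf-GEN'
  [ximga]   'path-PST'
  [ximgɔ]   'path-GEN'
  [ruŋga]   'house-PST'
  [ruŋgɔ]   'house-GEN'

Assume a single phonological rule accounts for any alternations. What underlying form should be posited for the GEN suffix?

/-kɔ/

The GEN morpheme has two allomorphs, [-gɔ] and [-kɔ].
The PST suffix, which begins with [g], is invariant after every stem; so [g] is not altered by any rule here.
So the underlying form is /-kɔ/, and voiceless stops become voiced after a nasal.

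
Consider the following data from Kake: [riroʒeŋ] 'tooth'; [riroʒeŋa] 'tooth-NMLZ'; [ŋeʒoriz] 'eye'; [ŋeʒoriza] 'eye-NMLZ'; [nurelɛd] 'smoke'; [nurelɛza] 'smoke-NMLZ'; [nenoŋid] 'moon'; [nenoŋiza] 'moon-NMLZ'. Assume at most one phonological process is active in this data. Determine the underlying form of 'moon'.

/nenoŋid/

In [nenoŋid] and [nenoŋiza] the final segment of 'moon' alternates: [d] ~ [z].
The stem 'eye' ([ŋeʒoriz], [ŋeʒoriza]) shows [z] unchanged in both environments, so [z] cannot be basic with [d] derived in isolation.
So /d/ is underlying, and a rule of intervocalic spirantization — voiced stops become fricatives between vowels — gives [z].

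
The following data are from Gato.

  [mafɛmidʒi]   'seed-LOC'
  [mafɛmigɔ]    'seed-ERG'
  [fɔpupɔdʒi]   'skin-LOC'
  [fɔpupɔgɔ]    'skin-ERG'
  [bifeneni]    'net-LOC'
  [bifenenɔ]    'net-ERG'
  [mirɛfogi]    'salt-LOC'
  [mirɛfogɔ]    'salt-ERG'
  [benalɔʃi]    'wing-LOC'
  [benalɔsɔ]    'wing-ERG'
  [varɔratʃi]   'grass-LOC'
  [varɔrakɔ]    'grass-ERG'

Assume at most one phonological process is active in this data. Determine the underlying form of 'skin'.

/fɔpupɔdʒ/

'skin' shows [dʒ] ~ [g] at the end of the stem ([fɔpupɔdʒi] vs [fɔpupɔgɔ]).
If /g/ were underlying and a rule turned it into [dʒ] before the LOC suffix, 'salt' would also alternate; but it has [g] in both [mirɛfogi] and [mirɛfogɔ].
The alternation reflects depalatalization: palato-alveolar /tʃ/, /dʒ/ and /ʃ/ become [k], [g] and [s] when no front vowel follows. /dʒ/ is underlying.
Hence 'skin' is /fɔpupɔdʒ/ underlyingly.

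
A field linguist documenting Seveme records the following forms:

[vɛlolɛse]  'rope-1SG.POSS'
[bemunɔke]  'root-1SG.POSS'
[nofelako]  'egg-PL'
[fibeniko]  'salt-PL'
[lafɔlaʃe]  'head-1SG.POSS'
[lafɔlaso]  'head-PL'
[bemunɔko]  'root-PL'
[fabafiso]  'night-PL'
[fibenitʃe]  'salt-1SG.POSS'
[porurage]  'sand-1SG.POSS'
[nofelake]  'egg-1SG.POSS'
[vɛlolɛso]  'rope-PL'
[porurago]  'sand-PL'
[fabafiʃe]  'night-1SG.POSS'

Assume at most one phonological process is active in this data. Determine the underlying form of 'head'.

In [lafɔlaso] and [lafɔlaʃe] the final segment of 'head' alternates: [s] ~ [ʃ].
If /s/ were underlying and a rule turned it into [ʃ] before the 1SG.POSS suffix, 'rope' would also alternate; but it has [s] in both [vɛlolɛso] and [vɛlolɛse].
The underlying segment must be /ʃ/; palato-alveolar /tʃ/ and /ʃ/ become [k] and [s] when no front vowel follows, yielding [s] there.
So 'head' = /lafɔlaʃ/.

/lafɔlaʃ/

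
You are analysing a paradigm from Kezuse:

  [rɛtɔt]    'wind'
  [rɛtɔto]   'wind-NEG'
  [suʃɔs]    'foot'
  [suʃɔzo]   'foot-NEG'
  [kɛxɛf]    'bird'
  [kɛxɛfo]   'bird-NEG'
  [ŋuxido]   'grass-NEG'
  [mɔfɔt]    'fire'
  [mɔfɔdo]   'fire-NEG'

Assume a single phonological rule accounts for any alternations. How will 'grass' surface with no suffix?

[ŋuxit]

The stem for 'fire' ends in [t] in [mɔfɔt] but [d] in [mɔfɔdo].
The stem 'wind' ([rɛtɔt], [rɛtɔto]) shows [t] unchanged in both environments, so [t] cannot be basic with [d] derived before the NEG suffix.
So /d/ is underlying, and a rule of word-final obstruent devoicing — voiced obstruents become voiceless word-finally — gives [t].
The one attested form of 'grass', [ŋuxido], shows underlying /ŋuxid/. Applying the same rule word-finally gives [ŋuxit].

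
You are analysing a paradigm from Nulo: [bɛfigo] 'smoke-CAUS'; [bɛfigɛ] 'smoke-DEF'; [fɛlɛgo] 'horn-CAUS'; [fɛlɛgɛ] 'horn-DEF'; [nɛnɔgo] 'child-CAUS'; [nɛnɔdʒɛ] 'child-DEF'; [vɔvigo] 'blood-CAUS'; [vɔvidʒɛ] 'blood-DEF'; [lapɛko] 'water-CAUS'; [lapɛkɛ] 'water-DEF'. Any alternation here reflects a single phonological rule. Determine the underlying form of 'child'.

The root 'child' surfaces as [nɛnɔgo] and [nɛnɔdʒɛ], with a stem-final [g] ~ [dʒ] alternation.
But 'smoke' keeps [g] in both environments ([bɛfigo], [bɛfigɛ]), so there is no rule changing /g/ to [dʒ] before the DEF suffix.
So /dʒ/ is underlying, and a rule of depalatalization — palato-alveolar /dʒ/ becomes [g] when no front vowel follows — gives [g].

/nɛnɔdʒ/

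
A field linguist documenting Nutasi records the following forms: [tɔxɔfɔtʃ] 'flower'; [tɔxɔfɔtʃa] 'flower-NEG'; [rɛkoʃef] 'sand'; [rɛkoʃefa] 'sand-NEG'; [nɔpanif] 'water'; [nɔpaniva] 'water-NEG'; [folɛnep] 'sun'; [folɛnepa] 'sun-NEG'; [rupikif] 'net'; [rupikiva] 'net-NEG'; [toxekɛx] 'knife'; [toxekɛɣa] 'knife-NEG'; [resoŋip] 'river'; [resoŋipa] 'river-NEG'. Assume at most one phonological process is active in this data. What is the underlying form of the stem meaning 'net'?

/rupikiv/

In [rupikif] and [rupikiva] the final segment of 'net' alternates: [f] ~ [v].
But 'sand' keeps [f] in both environments ([rɛkoʃef], [rɛkoʃefa]), so there is no rule changing /f/ to [v] before the NEG suffix.
So /v/ is underlying, and a rule of word-final obstruent devoicing — voiced obstruents become voiceless word-finally — gives [f].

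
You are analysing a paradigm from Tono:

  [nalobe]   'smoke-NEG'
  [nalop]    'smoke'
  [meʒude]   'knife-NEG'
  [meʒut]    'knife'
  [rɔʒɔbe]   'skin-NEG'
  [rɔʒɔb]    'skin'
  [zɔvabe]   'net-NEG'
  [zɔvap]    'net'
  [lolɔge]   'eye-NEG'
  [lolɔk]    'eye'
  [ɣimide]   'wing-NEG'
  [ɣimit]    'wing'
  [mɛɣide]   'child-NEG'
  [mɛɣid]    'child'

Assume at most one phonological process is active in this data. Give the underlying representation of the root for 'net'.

In [zɔvabe] and [zɔvap] the final segment of 'net' alternates: [b] ~ [p].
If /b/ were underlying and a rule turned it into [p] in isolation, 'skin' would also alternate; but it has [b] in both [rɔʒɔbe] and [rɔʒɔb].
So /p/ is underlying, and a rule of intervocalic voicing — voiceless stops become voiced between vowels — gives [b].

/zɔvap/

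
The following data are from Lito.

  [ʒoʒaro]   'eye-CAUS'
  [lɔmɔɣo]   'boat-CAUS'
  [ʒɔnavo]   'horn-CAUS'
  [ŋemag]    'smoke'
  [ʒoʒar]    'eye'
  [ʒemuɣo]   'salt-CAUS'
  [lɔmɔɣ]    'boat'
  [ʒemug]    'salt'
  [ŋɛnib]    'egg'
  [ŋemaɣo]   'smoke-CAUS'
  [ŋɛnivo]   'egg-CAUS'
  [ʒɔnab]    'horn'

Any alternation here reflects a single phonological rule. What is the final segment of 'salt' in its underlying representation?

/g/

The stem for 'salt' ends in [ɣ] in [ʒemuɣo] but [g] in [ʒemug].
If /ɣ/ were underlying and a rule turned it into [g] in isolation, 'boat' would also alternate; but it has [ɣ] in both [lɔmɔɣo] and [lɔmɔɣ].
The alternation reflects intervocalic spirantization: voiced stops become fricatives between vowels. /g/ is underlying.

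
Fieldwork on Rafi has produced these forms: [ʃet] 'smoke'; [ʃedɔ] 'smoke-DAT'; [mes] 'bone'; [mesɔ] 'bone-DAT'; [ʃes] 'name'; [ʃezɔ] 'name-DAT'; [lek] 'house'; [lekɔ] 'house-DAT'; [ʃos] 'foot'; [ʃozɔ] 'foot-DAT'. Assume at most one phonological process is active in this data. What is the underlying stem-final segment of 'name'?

'name' shows [s] ~ [z] at the end of the stem ([ʃes] vs [ʃezɔ]).
If /s/ were underlying and a rule turned it into [z] before the DAT suffix, 'bone' would also alternate; but it has [s] in both [mes] and [mesɔ].
Therefore /z/ is basic and [s] is derived by word-final obstruent devoicing (voiced obstruents become voiceless word-finally).

/z/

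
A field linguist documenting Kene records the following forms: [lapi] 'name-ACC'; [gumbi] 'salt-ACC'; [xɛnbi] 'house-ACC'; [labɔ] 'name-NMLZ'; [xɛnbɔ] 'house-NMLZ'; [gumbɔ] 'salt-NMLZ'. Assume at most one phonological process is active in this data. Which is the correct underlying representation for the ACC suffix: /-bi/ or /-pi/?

The ACC morpheme has two allomorphs, [-bi] and [-pi].
By contrast the NMLZ suffix keeps its initial [b] throughout — that segment must be underlying.
The ACC suffix is therefore /-pi/ underlyingly, with post-nasal voicing: voiceless stops become voiced after a nasal.

/-pi/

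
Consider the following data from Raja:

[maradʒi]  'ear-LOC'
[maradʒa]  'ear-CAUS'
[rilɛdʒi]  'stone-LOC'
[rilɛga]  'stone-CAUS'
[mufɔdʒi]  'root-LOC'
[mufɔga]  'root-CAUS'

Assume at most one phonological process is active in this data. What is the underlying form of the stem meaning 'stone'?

/rilɛg/

In [rilɛdʒi] and [rilɛga] the final segment of 'stone' alternates: [dʒ] ~ [g].
Compare 'ear', with invariant [dʒ] in [maradʒi] and [maradʒa]: an analysis with underlying /dʒ/ and a rule producing [g] before the CAUS suffix would wrongly predict alternation here too.
The underlying segment must be /g/; /g/ becomes palato-alveolar [dʒ] before a front vowel, yielding [dʒ] there.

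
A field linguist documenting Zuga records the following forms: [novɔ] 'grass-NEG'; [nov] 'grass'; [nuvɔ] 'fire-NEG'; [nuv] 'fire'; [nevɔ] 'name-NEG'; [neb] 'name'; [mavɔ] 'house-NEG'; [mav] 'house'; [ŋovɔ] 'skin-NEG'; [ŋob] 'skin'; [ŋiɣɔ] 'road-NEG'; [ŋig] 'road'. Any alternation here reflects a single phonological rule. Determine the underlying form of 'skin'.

'skin' shows [v] ~ [b] at the end of the stem ([ŋovɔ] vs [ŋob]).
The stem 'fire' ([nuvɔ], [nuv]) shows [v] unchanged in both environments, so [v] cannot be basic with [b] derived in isolation.
The alternation reflects intervocalic spirantization: voiced stops become fricatives between vowels. /b/ is underlying.

/ŋob/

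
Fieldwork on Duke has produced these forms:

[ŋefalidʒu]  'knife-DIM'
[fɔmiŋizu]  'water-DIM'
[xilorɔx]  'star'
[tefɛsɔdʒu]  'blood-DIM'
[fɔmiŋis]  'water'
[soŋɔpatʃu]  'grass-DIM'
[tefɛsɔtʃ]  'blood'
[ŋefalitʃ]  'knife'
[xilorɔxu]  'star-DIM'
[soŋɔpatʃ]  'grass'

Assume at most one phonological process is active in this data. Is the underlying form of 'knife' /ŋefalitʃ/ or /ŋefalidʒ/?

/ŋefalidʒ/

The stem for 'knife' ends in [dʒ] in [ŋefalidʒu] but [tʃ] in [ŋefalitʃ].
If /tʃ/ were underlying and a rule turned it into [dʒ] before the DIM suffix, 'grass' would also alternate; but it has [tʃ] in both [soŋɔpatʃu] and [soŋɔpatʃ].
Therefore /dʒ/ is basic and [tʃ] is derived by word-final obstruent devoicing (voiced obstruents become voiceless word-finally).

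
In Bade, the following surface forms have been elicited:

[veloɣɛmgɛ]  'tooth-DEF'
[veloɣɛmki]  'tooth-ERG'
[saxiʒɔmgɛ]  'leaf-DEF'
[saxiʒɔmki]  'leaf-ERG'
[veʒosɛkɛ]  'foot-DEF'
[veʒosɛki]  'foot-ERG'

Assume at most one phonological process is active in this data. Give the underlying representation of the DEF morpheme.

The DEF morpheme has two allomorphs, [-gɛ] and [-kɛ].
The ERG suffix, which begins with [k], is invariant after every stem; so [k] is not altered by any rule here.
So the underlying form is /-gɛ/, and voiced stops become voiceless after a vowel.

/-gɛ/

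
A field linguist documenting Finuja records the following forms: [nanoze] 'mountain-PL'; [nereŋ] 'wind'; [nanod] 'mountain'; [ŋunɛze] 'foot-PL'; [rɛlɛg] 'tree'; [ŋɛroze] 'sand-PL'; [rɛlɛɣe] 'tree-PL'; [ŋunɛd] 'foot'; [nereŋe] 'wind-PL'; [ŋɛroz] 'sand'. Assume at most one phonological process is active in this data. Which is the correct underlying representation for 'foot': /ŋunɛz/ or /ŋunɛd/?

/ŋunɛd/

The root 'foot' surfaces as [ŋunɛze] and [ŋunɛd], with a stem-final [z] ~ [d] alternation.
The stem 'sand' ([ŋɛroze], [ŋɛroz]) shows [z] unchanged in both environments, so [z] cannot be basic with [d] derived in isolation.
The underlying segment must be /d/; voiced stops become fricatives between vowels, yielding [z] there.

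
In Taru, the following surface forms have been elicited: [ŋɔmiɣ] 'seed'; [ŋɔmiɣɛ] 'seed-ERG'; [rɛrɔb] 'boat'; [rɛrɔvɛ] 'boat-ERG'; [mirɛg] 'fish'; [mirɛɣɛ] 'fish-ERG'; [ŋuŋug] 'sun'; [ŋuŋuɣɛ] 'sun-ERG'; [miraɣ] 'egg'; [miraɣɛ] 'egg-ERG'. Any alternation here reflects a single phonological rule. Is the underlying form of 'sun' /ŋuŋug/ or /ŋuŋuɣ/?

/ŋuŋug/

In [ŋuŋug] and [ŋuŋuɣɛ] the final segment of 'sun' alternates: [g] ~ [ɣ].
If /ɣ/ were underlying and a rule turned it into [g] in isolation, 'seed' would also alternate; but it has [ɣ] in both [ŋɔmiɣ] and [ŋɔmiɣɛ].
The alternation reflects intervocalic spirantization: voiced stops become fricatives between vowels. /g/ is underlying.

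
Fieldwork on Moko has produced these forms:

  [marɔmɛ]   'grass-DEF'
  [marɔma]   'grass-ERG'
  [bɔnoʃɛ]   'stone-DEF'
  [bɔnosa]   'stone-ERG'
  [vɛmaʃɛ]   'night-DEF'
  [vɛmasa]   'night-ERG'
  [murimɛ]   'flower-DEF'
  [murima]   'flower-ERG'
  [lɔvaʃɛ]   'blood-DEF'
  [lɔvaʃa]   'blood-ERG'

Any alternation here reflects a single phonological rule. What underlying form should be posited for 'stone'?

/bɔnos/

'stone' shows [ʃ] ~ [s] at the end of the stem ([bɔnoʃɛ] vs [bɔnosa]).
But 'blood' keeps [ʃ] in both environments ([lɔvaʃɛ], [lɔvaʃa]), so there is no rule changing /ʃ/ to [s] before the ERG suffix.
The underlying segment must be /s/; /s/ becomes palato-alveolar [ʃ] before a front vowel, yielding [ʃ] there.
Hence 'stone' is /bɔnos/ underlyingly.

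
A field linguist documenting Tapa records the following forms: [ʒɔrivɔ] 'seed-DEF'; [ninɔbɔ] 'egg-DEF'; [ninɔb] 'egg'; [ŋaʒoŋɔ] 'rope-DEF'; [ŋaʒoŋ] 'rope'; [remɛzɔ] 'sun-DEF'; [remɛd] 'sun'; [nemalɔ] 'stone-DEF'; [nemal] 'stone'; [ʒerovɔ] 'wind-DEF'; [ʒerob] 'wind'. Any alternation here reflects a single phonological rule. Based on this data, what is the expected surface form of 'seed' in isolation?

[ʒɔrib]

'wind' shows [v] ~ [b] at the end of the stem ([ʒerovɔ] vs [ʒerob]).
If /b/ were underlying and a rule turned it into [v] before the DEF suffix, 'egg' would also alternate; but it has [b] in both [ninɔbɔ] and [ninɔb].
The alternation reflects word-final hardening: voiced fricatives become stops word-finally. /v/ is underlying.
The one attested form of 'seed', [ʒɔrivɔ], shows underlying /ʒɔriv/. Applying the same rule word-finally gives [ʒɔrib].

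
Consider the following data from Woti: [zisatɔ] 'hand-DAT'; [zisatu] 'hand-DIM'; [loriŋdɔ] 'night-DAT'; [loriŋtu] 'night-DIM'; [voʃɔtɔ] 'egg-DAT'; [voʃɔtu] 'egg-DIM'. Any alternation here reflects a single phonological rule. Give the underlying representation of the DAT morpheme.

/-dɔ/

The DAT morpheme has two allomorphs, [-dɔ] and [-tɔ].
By contrast the DIM suffix keeps its initial [t] throughout — that segment must be underlying.
The DAT suffix is therefore /-dɔ/ underlyingly, with post-vocalic devoicing: voiced stops become voiceless after a vowel.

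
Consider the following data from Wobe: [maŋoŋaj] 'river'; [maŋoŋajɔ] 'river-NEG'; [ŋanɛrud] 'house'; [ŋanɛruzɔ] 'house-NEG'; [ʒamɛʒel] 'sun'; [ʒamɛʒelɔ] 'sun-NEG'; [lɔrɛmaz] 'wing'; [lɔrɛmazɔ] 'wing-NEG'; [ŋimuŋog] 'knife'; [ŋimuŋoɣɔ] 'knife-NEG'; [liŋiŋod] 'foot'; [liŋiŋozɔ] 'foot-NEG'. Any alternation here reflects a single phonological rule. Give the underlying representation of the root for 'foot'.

/liŋiŋod/

The root 'foot' surfaces as [liŋiŋod] and [liŋiŋozɔ], with a stem-final [d] ~ [z] alternation.
The stem 'wing' ([lɔrɛmaz], [lɔrɛmazɔ]) shows [z] unchanged in both environments, so [z] cannot be basic with [d] derived in isolation.
Therefore /d/ is basic and [z] is derived by intervocalic spirantization (voiced stops become fricatives between vowels).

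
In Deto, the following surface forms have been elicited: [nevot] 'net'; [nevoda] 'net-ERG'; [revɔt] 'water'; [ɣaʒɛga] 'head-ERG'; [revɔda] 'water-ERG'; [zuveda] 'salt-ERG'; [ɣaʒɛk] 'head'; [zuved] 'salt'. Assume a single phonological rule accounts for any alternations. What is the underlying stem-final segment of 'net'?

The stem for 'net' ends in [t] in [nevot] but [d] in [nevoda].
Compare 'salt', with invariant [d] in [zuved] and [zuveda]: an analysis with underlying /d/ and a rule producing [t] in isolation would wrongly predict alternation here too.
The alternation reflects intervocalic voicing: voiceless stops become voiced between vowels. /t/ is underlying.

/t/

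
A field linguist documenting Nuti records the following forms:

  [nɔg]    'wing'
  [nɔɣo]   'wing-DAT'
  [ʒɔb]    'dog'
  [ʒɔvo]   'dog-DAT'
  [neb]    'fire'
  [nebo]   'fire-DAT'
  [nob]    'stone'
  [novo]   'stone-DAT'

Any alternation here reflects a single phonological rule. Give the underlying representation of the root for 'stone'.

/nov/

In [nob] and [novo] the final segment of 'stone' alternates: [b] ~ [v].
The stem 'fire' ([neb], [nebo]) shows [b] unchanged in both environments, so [b] cannot be basic with [v] derived before the DAT suffix.
The underlying segment must be /v/; voiced fricatives become stops word-finally, yielding [b] there.
The underlying form of 'stone' is therefore /nov/.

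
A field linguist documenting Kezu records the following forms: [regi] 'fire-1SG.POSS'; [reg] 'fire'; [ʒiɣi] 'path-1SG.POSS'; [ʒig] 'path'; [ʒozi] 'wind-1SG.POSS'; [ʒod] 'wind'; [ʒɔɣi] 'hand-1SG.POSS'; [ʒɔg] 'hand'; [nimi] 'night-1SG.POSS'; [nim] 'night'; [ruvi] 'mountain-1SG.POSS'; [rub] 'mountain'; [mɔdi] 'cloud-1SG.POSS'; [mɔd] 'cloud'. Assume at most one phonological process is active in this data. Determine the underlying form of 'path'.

/ʒiɣ/

The stem for 'path' ends in [ɣ] in [ʒiɣi] but [g] in [ʒig].
But 'fire' keeps [g] in both environments ([regi], [reg]), so there is no rule changing /g/ to [ɣ] before the 1SG.POSS suffix.
The underlying segment must be /ɣ/; voiced fricatives become stops word-finally, yielding [g] there.
The underlying form of 'path' is therefore /ʒiɣ/.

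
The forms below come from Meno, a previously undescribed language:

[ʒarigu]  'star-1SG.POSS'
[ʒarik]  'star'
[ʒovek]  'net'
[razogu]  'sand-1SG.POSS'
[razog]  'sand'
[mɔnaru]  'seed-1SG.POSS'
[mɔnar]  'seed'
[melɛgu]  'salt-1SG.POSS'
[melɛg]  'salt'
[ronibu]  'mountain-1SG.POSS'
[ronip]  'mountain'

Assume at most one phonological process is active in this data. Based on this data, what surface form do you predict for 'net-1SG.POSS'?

The stem for 'star' ends in [g] in [ʒarigu] but [k] in [ʒarik].
But 'sand' keeps [g] in both environments ([razogu], [razog]), so there is no rule changing /g/ to [k] in isolation.
The alternation reflects intervocalic voicing: voiceless stops become voiced between vowels. /k/ is underlying.
The one attested form of 'net', [ʒovek], shows underlying /ʒovek/. Applying the same rule between vowels gives [ʒovegu].

[ʒovegu]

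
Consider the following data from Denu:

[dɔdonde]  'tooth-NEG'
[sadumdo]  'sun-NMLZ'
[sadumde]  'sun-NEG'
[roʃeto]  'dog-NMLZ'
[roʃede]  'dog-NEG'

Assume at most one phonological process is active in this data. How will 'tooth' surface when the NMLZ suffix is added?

[dɔdondo]

The NMLZ suffix surfaces as [-do] and [-to], depending on the final segment of the stem.
By contrast the NEG suffix keeps its initial [d] throughout — that segment must be underlying.
So the underlying form is /-to/, and voiceless stops become voiced after a nasal.
After 'tooth', which ends in a nasal, the suffix surfaces as [-do], giving [dɔdondo].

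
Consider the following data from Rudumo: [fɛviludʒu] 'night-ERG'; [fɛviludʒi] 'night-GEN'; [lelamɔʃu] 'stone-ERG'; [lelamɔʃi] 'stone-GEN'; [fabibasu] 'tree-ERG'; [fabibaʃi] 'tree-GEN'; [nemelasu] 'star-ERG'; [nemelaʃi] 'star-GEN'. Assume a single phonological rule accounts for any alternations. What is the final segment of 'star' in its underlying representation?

'star' shows [s] ~ [ʃ] at the end of the stem ([nemelasu] vs [nemelaʃi]).
If /ʃ/ were underlying and a rule turned it into [s] before the ERG suffix, 'stone' would also alternate; but it has [ʃ] in both [lelamɔʃu] and [lelamɔʃi].
The alternation reflects palatalization before a front vowel: /s/ becomes palato-alveolar [ʃ] before a front vowel. /s/ is underlying.

/s/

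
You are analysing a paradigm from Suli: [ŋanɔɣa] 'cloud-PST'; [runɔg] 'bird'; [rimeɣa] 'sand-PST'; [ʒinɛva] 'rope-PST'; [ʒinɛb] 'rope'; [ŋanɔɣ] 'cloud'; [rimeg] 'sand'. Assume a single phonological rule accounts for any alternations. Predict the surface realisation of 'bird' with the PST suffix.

[runɔɣa]

The root 'sand' surfaces as [rimeg] and [rimeɣa], with a stem-final [g] ~ [ɣ] alternation.
If /ɣ/ were underlying and a rule turned it into [g] in isolation, 'cloud' would also alternate; but it has [ɣ] in both [ŋanɔɣ] and [ŋanɔɣa].
The underlying segment must be /g/; voiced stops become fricatives between vowels, yielding [ɣ] there.
From [runɔg] the stem 'bird' is /runɔg/; between vowels this yields [runɔɣa].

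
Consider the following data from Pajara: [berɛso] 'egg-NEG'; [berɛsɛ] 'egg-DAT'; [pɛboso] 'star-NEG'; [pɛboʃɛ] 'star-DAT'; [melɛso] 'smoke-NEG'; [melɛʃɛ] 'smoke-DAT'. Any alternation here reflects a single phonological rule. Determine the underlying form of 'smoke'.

/melɛʃ/

In [melɛso] and [melɛʃɛ] the final segment of 'smoke' alternates: [s] ~ [ʃ].
If /s/ were underlying and a rule turned it into [ʃ] before the DAT suffix, 'egg' would also alternate; but it has [s] in both [berɛso] and [berɛsɛ].
So /ʃ/ is underlying, and a rule of depalatalization — palato-alveolar /ʃ/ becomes [s] when no front vowel follows — gives [s].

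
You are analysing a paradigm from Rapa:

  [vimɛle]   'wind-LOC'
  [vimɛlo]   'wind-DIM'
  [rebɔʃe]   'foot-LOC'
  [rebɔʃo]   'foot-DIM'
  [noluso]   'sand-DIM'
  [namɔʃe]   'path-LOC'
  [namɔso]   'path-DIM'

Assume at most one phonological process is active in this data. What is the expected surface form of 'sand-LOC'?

[noluʃe]

The stem for 'path' ends in [ʃ] in [namɔʃe] but [s] in [namɔso].
The stem 'foot' ([rebɔʃe], [rebɔʃo]) shows [ʃ] unchanged in both environments, so [ʃ] cannot be basic with [s] derived before the DIM suffix.
The underlying segment must be /s/; /s/ becomes palato-alveolar [ʃ] before a front vowel, yielding [ʃ] there.
From [noluso] the stem 'sand' is /nolus/; before a front vowel this yields [noluʃe].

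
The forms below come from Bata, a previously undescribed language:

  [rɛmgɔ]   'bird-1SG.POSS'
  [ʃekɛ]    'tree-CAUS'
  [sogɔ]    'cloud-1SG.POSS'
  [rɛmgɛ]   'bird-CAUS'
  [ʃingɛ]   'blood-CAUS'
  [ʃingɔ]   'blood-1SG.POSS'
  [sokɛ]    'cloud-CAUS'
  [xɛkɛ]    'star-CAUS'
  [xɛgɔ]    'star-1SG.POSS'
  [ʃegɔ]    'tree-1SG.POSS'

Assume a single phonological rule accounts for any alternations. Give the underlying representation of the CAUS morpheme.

/-kɛ/

The CAUS morpheme has two allomorphs, [-gɛ] and [-kɛ].
By contrast the 1SG.POSS suffix keeps its initial [g] throughout — that segment must be underlying.
So the underlying form is /-kɛ/, and voiceless stops become voiced after a nasal.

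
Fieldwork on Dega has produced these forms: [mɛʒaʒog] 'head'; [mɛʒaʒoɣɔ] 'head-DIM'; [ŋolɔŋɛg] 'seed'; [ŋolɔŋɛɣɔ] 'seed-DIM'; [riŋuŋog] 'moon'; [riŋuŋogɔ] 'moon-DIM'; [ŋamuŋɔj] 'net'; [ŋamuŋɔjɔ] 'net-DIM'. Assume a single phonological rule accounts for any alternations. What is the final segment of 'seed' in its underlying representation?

The stem for 'seed' ends in [g] in [ŋolɔŋɛg] but [ɣ] in [ŋolɔŋɛɣɔ].
But 'moon' keeps [g] in both environments ([riŋuŋog], [riŋuŋogɔ]), so there is no rule changing /g/ to [ɣ] before the DIM suffix.
Therefore /ɣ/ is basic and [g] is derived by word-final hardening (voiced fricatives become stops word-finally).

/ɣ/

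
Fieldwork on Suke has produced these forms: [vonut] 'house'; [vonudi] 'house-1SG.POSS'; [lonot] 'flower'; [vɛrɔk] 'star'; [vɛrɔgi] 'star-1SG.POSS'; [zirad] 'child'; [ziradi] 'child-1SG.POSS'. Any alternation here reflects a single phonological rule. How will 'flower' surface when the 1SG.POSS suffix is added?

The stem for 'house' ends in [t] in [vonut] but [d] in [vonudi].
Compare 'child', with invariant [d] in [zirad] and [ziradi]: an analysis with underlying /d/ and a rule producing [t] in isolation would wrongly predict alternation here too.
So /t/ is underlying, and a rule of intervocalic voicing — voiceless stops become voiced between vowels — gives [d].
From [lonot] the stem 'flower' is /lonot/; between vowels this yields [lonodi].

[lonodi]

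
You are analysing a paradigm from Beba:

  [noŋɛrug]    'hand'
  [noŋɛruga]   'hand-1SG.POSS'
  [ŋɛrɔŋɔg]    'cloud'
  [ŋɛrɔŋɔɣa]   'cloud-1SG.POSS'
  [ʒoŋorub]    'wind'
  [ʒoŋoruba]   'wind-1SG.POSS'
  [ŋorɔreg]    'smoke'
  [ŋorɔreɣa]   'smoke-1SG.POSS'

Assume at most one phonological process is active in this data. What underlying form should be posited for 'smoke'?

In [ŋorɔreg] and [ŋorɔreɣa] the final segment of 'smoke' alternates: [g] ~ [ɣ].
Compare 'hand', with invariant [g] in [noŋɛrug] and [noŋɛruga]: an analysis with underlying /g/ and a rule producing [ɣ] before the 1SG.POSS suffix would wrongly predict alternation here too.
Therefore /ɣ/ is basic and [g] is derived by word-final hardening (voiced fricatives become stops word-finally).

/ŋorɔreɣ/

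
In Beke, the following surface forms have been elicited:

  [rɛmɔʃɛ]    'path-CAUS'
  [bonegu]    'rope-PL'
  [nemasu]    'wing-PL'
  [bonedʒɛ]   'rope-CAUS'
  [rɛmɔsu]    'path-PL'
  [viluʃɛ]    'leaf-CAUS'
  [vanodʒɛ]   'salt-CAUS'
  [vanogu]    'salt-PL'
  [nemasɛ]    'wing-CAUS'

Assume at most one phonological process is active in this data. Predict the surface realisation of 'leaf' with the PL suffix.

The root 'path' surfaces as [rɛmɔsu] and [rɛmɔʃɛ], with a stem-final [s] ~ [ʃ] alternation.
But 'wing' keeps [s] in both environments ([nemasu], [nemasɛ]), so there is no rule changing /s/ to [ʃ] before the CAUS suffix.
The alternation reflects depalatalization: palato-alveolar /dʒ/ and /ʃ/ become [g] and [s] when no front vowel follows. /ʃ/ is underlying.
The one attested form of 'leaf', [viluʃɛ], shows underlying /viluʃ/. Applying the same rule when no front vowel follows gives [vilusu].

[vilusu]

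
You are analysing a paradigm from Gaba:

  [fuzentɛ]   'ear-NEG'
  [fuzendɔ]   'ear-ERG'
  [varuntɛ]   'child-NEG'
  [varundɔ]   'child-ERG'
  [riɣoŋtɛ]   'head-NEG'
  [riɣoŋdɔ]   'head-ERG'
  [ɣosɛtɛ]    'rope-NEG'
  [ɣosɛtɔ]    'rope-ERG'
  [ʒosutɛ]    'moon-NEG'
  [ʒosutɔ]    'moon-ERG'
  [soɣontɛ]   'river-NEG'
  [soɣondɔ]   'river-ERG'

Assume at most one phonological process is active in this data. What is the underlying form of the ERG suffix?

/-dɔ/

The ERG morpheme has two allomorphs, [-dɔ] and [-tɔ].
By contrast the NEG suffix keeps its initial [t] throughout — that segment must be underlying.
The ERG suffix is therefore /-dɔ/ underlyingly, with post-vocalic devoicing: voiced stops become voiceless after a vowel.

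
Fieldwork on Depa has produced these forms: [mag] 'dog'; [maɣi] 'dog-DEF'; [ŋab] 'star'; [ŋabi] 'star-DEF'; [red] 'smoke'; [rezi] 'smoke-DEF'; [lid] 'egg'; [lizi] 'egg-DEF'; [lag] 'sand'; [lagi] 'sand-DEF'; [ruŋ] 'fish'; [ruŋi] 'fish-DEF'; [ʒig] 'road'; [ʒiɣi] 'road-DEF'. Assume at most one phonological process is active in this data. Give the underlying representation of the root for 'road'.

In [ʒig] and [ʒiɣi] the final segment of 'road' alternates: [g] ~ [ɣ].
If /g/ were underlying and a rule turned it into [ɣ] before the DEF suffix, 'sand' would also alternate; but it has [g] in both [lag] and [lagi].
So /ɣ/ is underlying, and a rule of word-final hardening — voiced fricatives become stops word-finally — gives [g].
So 'road' = /ʒiɣ/.

/ʒiɣ/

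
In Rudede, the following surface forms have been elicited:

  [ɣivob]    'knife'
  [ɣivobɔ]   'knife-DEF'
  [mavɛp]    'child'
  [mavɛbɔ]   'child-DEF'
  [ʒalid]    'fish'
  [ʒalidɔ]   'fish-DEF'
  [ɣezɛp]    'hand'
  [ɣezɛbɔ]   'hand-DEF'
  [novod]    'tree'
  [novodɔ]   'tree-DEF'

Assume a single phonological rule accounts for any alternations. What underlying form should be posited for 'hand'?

In [ɣezɛp] and [ɣezɛbɔ] the final segment of 'hand' alternates: [p] ~ [b].
The stem 'knife' ([ɣivob], [ɣivobɔ]) shows [b] unchanged in both environments, so [b] cannot be basic with [p] derived in isolation.
Therefore /p/ is basic and [b] is derived by intervocalic voicing (voiceless stops become voiced between vowels).

/ɣezɛp/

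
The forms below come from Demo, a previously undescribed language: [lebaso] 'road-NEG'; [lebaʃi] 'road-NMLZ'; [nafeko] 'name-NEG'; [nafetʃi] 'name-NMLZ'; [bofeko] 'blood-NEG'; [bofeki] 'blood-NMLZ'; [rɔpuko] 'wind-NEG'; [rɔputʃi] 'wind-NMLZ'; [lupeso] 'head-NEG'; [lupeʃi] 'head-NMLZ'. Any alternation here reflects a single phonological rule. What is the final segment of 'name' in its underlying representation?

/tʃ/

The stem for 'name' ends in [k] in [nafeko] but [tʃ] in [nafetʃi].
The stem 'blood' ([bofeko], [bofeki]) shows [k] unchanged in both environments, so [k] cannot be basic with [tʃ] derived before the NMLZ suffix.
The underlying segment must be /tʃ/; palato-alveolar /tʃ/ and /ʃ/ become [k] and [s] when no front vowel follows, yielding [k] there.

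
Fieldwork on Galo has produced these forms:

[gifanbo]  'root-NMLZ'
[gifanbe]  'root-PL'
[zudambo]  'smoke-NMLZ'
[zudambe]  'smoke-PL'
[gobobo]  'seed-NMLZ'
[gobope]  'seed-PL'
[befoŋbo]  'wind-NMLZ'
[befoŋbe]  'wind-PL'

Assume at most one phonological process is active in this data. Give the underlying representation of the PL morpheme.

The PL morpheme has two allomorphs, [-be] and [-pe].
The NMLZ suffix, which begins with [b], is invariant after every stem; so [b] is not altered by any rule here.
So the underlying form is /-pe/, and voiceless stops become voiced after a nasal.

/-pe/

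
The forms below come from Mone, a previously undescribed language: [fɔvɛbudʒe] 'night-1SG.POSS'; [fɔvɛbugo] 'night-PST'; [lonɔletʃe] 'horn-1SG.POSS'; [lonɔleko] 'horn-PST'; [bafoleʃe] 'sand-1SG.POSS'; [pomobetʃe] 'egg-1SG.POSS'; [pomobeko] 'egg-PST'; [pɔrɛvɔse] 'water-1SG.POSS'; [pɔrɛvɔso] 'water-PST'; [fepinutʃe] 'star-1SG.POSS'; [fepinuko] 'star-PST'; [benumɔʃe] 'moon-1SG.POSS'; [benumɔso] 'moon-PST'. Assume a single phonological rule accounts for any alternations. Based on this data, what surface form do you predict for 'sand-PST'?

In [benumɔʃe] and [benumɔso] the final segment of 'moon' alternates: [ʃ] ~ [s].
But 'water' keeps [s] in both environments ([pɔrɛvɔse], [pɔrɛvɔso]), so there is no rule changing /s/ to [ʃ] before the 1SG.POSS suffix.
The alternation reflects depalatalization: palato-alveolar /tʃ/, /dʒ/ and /ʃ/ become [k], [g] and [s] when no front vowel follows. /ʃ/ is underlying.
The one attested form of 'sand', [bafoleʃe], shows underlying /bafoleʃ/. Applying the same rule when no front vowel follows gives [bafoleso].

[bafoleso]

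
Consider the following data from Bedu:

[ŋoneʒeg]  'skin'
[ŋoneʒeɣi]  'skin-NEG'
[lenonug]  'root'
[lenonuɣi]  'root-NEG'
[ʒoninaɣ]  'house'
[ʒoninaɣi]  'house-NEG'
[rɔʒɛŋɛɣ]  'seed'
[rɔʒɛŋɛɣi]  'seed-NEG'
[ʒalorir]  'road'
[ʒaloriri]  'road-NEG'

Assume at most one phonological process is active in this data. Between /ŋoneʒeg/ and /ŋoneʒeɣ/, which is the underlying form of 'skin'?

The root 'skin' surfaces as [ŋoneʒeg] and [ŋoneʒeɣi], with a stem-final [g] ~ [ɣ] alternation.
If /ɣ/ were underlying and a rule turned it into [g] in isolation, 'house' would also alternate; but it has [ɣ] in both [ʒoninaɣ] and [ʒoninaɣi].
The underlying segment must be /g/; voiced stops become fricatives between vowels, yielding [ɣ] there.

/ŋoneʒeg/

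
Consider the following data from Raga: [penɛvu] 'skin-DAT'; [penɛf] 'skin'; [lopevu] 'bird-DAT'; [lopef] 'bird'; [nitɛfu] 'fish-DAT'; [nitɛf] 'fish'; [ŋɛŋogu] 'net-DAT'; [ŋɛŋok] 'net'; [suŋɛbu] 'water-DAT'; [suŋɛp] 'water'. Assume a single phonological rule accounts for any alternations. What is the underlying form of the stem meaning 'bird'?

/lopev/

The stem for 'bird' ends in [v] in [lopevu] but [f] in [lopef].
But 'fish' keeps [f] in both environments ([nitɛfu], [nitɛf]), so there is no rule changing /f/ to [v] before the DAT suffix.
The underlying segment must be /v/; voiced obstruents become voiceless word-finally, yielding [f] there.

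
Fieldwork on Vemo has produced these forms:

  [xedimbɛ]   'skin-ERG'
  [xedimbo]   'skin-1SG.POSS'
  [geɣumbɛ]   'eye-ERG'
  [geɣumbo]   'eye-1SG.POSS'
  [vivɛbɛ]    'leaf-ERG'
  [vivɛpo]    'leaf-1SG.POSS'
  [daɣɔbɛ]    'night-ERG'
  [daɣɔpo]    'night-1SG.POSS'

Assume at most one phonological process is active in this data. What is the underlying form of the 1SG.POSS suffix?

The 1SG.POSS suffix surfaces as [-bo] and [-po], depending on the final segment of the stem.
By contrast the ERG suffix keeps its initial [b] throughout — that segment must be underlying.
So the underlying form is /-po/, and voiceless stops become voiced after a nasal.

/-po/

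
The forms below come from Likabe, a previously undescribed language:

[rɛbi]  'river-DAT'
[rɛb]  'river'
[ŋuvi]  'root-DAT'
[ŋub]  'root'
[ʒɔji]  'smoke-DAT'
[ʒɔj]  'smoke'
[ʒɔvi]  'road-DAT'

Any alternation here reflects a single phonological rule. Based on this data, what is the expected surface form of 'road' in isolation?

[ʒɔb]

The root 'root' surfaces as [ŋuvi] and [ŋub], with a stem-final [v] ~ [b] alternation.
The stem 'river' ([rɛbi], [rɛb]) shows [b] unchanged in both environments, so [b] cannot be basic with [v] derived before the DAT suffix.
The alternation reflects word-final hardening: voiced fricatives become stops word-finally. /v/ is underlying.
From [ʒɔvi] the stem 'road' is /ʒɔv/; word-finally this yields [ʒɔb].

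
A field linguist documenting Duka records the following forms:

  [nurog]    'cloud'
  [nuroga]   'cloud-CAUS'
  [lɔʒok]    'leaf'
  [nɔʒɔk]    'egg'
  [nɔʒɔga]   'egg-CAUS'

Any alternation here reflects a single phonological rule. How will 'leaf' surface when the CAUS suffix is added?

'egg' shows [k] ~ [g] at the end of the stem ([nɔʒɔk] vs [nɔʒɔga]).
Compare 'cloud', with invariant [g] in [nurog] and [nuroga]: an analysis with underlying /g/ and a rule producing [k] in isolation would wrongly predict alternation here too.
Therefore /k/ is basic and [g] is derived by intervocalic voicing (voiceless stops become voiced between vowels).
The one attested form of 'leaf', [lɔʒok], shows underlying /lɔʒok/. Applying the same rule between vowels gives [lɔʒoga].

[lɔʒoga]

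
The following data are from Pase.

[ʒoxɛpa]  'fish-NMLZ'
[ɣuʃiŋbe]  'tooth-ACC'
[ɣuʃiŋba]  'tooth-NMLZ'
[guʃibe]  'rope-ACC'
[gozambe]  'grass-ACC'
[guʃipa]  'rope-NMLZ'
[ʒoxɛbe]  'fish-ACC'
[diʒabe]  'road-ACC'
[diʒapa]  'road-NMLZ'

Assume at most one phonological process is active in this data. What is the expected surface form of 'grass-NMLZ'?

The NMLZ suffix surfaces as [-ba] and [-pa], depending on the final segment of the stem.
The ACC suffix, which begins with [b], is invariant after every stem; so [b] is not altered by any rule here.
The NMLZ suffix is therefore /-pa/ underlyingly, with post-nasal voicing: voiceless stops become voiced after a nasal.
After 'grass', which ends in a nasal, the suffix surfaces as [-ba], giving [gozamba].

[gozamba]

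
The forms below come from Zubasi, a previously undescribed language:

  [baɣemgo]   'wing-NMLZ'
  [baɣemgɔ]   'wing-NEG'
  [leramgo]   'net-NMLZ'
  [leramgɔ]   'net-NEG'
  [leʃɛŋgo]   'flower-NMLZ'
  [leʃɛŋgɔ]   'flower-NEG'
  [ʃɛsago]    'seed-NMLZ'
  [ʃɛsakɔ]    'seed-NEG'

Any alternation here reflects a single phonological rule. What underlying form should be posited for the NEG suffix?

/-kɔ/

The NEG suffix surfaces as [-gɔ] and [-kɔ], depending on the final segment of the stem.
By contrast the NMLZ suffix keeps its initial [g] throughout — that segment must be underlying.
The NEG suffix is therefore /-kɔ/ underlyingly, with post-nasal voicing: voiceless stops become voiced after a nasal.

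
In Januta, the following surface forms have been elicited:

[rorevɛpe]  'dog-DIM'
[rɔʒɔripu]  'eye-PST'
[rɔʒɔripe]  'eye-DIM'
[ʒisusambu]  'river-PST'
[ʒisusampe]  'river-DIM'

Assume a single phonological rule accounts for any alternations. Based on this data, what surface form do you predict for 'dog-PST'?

The PST suffix surfaces as [-bu] and [-pu], depending on the final segment of the stem.
The DIM suffix, which begins with [p], is invariant after every stem; so [p] is not altered by any rule here.
So the underlying form is /-bu/, and voiced stops become voiceless after a vowel.
After 'dog', which ends in a vowel, the suffix surfaces as [-pu], giving [rorevɛpu].

[rorevɛpu]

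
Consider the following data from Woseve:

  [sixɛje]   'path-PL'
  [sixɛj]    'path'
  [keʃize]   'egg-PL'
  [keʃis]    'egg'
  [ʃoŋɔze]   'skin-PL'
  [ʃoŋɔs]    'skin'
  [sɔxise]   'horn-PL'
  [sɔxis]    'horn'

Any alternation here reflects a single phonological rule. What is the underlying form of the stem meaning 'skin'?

/ʃoŋɔz/

'skin' shows [z] ~ [s] at the end of the stem ([ʃoŋɔze] vs [ʃoŋɔs]).
Compare 'horn', with invariant [s] in [sɔxise] and [sɔxis]: an analysis with underlying /s/ and a rule producing [z] before the PL suffix would wrongly predict alternation here too.
So /z/ is underlying, and a rule of word-final obstruent devoicing — voiced obstruents become voiceless word-finally — gives [s].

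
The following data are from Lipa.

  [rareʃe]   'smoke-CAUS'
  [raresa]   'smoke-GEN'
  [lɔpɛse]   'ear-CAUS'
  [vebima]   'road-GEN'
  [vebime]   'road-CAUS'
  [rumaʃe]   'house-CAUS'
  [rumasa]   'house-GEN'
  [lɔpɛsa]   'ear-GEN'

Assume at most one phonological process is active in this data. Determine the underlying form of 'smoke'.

/rareʃ/

The stem for 'smoke' ends in [ʃ] in [rareʃe] but [s] in [raresa].
But 'ear' keeps [s] in both environments ([lɔpɛse], [lɔpɛsa]), so there is no rule changing /s/ to [ʃ] before the CAUS suffix.
Therefore /ʃ/ is basic and [s] is derived by depalatalization (palato-alveolar /ʃ/ becomes [s] when no front vowel follows).
Hence 'smoke' is /rareʃ/ underlyingly.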